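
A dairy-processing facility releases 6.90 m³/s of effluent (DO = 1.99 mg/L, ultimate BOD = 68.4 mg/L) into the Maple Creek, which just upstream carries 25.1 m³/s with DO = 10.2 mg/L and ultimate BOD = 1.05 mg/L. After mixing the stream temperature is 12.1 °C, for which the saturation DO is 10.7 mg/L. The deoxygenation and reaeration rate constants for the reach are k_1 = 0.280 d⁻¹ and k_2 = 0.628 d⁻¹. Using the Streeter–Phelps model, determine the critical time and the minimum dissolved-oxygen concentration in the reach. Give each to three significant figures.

Mixed DO = (25.1×10.2 + 6.90×1.99)/(25.1+6.90) = 269.8/32.00 = 8.430 mg/L.
Mixed L₀ = (25.1×1.05 + 6.90×68.4)/(32.00) = 498.3/32.00 = 15.57 mg/L.
Initial deficit D₀ = C_s − DO₀ = 10.7 − 8.430 = 2.270 mg/L.
t_c = (1/0.3480) ln[(0.628/0.280)(1 − 2.270×0.3480/(0.280×15.57))] = 2.874 × ln(1.836) = 1.747 d.
D_c = (0.280/0.628) × 15.57 × e^(−0.280×1.747) = 0.4459 × 15.57 × 0.6132 = 4.257 mg/L.
Minimum DO = 10.7 − 4.257 = 6.443 mg/L.

t_c ≈ 1.75 d; minimum DO ≈ 6.44 mg/L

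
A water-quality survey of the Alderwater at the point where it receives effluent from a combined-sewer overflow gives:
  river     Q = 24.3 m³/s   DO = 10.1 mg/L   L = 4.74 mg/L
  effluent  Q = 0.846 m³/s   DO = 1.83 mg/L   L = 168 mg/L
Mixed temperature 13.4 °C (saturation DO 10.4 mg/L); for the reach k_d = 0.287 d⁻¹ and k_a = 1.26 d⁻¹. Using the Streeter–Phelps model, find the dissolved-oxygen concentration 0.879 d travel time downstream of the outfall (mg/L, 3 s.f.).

DO ≈ 8.86 mg/L

Mixed DO = (24.3×10.1 + 0.846×1.83)/(24.3+0.846) = 247.0/25.15 = 9.822 mg/L.
Mixed L₀ = (24.3×4.74 + 0.846×168)/(25.15) = 257.3/25.15 = 10.23 mg/L.
Initial deficit D₀ = C_s − DO₀ = 10.4 − 9.822 = 0.5782 mg/L.
D(0.879) = [0.287×10.23/(1.26−0.287)](e^(−0.287×0.879) − e^(−1.26×0.879)) + 0.5782 e^(−1.26×0.879)
= 3.018 × (0.7770 − 0.3304) + 0.5782 × 0.3304 = 1.539 mg/L.
DO = 10.4 − 1.539 = 8.861 mg/L.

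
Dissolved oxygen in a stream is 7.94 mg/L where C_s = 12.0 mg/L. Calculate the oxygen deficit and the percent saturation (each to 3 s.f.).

D = C_s − C = 12.0 − 7.94 = 4.06 mg/L.
% saturation = 7.94/12.0 × 100 = 66.2 %.

D ≈ 4.06 mg/L; 66.2 % saturation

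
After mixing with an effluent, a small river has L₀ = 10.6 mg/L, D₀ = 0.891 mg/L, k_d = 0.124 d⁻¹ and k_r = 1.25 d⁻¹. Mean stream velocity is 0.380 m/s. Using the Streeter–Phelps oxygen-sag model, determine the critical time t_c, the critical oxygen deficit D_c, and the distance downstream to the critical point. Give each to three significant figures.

t_c ≈ 0.772 d; D_c ≈ 0.955 mg/L; x_c ≈ 25.4 km

At the critical point dD/dt = 0, so k_d L₀ e^(−k_d t) = k_r D. Substituting D(t) from the Streeter–Phelps equation and solving for t gives
t_c = ln[(k_r/k_d)(1 − D₀(k_r−k_d)/(k_d L₀))] / (k_r−k_d).
Here k_r−k_d = 1.126 d⁻¹ and 1 − D₀(k_r−k_d)/(k_d L₀) = 1 − 0.891×1.126/(0.124×10.6) = 0.2367, so
t_c = ln(10.08 × 0.2367) / 1.126 = 0.8697 / 1.126 = 0.7724 d.
L(t_c) = L₀ e^(−k_d t_c) = 10.6 × 0.9087 = 9.632 mg/L, and at the critical point k_r D_c = k_d L, so D_c = (0.124/1.25) × 9.632 = 0.9555 mg/L.
x_c = v t_c = 0.380 m/s × 0.7724 d × 86400 s/d = 25360 m ≈ 25.4 km.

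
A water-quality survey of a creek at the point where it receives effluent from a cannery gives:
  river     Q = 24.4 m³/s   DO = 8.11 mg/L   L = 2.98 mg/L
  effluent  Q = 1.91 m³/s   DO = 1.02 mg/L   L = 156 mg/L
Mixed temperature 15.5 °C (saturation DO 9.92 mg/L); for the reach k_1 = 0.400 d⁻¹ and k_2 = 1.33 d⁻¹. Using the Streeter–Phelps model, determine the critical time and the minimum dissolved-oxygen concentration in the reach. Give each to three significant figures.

Mixed DO = (24.4×8.11 + 1.91×1.02)/(24.4+1.91) = 199.8/26.31 = 7.595 mg/L.
Mixed L₀ = (24.4×2.98 + 1.91×156)/(26.31) = 370.7/26.31 = 14.09 mg/L.
Initial deficit D₀ = C_s − DO₀ = 9.92 − 7.595 = 2.325 mg/L.
t_c = (1/0.9300) ln[(1.33/0.400)(1 − 2.325×0.9300/(0.400×14.09))] = 1.075 × ln(2.049) = 0.7716 d.
D_c = (0.400/1.33) × 14.09 × e^(−0.400×0.7716) = 0.3008 × 14.09 × 0.7345 = 3.112 mg/L.
Minimum DO = 9.92 − 3.112 = 6.808 mg/L.

t_c ≈ 0.772 d; minimum DO ≈ 6.81 mg/L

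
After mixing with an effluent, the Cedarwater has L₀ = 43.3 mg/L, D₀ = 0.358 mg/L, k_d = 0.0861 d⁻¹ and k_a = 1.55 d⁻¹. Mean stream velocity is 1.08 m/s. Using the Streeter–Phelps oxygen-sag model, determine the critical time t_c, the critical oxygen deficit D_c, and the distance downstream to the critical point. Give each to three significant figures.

t_c ≈ 1.87 d; D_c ≈ 2.05 mg/L; x_c ≈ 175 km

At the critical point dD/dt = 0, so k_d L₀ e^(−k_d t) = k_a D. Substituting D(t) from the Streeter–Phelps equation and solving for t gives
t_c = ln[(k_a/k_d)(1 − D₀(k_a−k_d)/(k_d L₀))] / (k_a−k_d).
Here k_a−k_d = 1.464 d⁻¹ and 1 − D₀(k_a−k_d)/(k_d L₀) = 1 − 0.358×1.464/(0.0861×43.3) = 0.8594, so
t_c = ln(18.00 × 0.8594) / 1.464 = 2.739 / 1.464 = 1.871 d.
D_c = (k_d/k_a) L₀ e^(−k_d t_c) = (0.0861/1.55) × 43.3 × e^(−0.0861×1.871) = 0.05555 × 43.3 × 0.8512 = 2.047 mg/L.
x_c = v t_c = 1.08 m/s × 1.871 d × 86400 s/d = 174600 m ≈ 175 km.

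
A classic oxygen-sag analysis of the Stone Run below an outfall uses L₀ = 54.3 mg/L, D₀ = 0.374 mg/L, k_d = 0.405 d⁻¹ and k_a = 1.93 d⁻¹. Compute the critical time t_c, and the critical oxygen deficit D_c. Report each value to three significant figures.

t_c ≈ 1.01 d; D_c ≈ 7.58 mg/L

With k_a/k_d = 4.765 and 1 − D₀(k_a−k_d)/(k_d L₀) = 0.9741,
t_c = ln(4.765 × 0.9741) / (1.93 − 0.405) = ln(4.642) / 1.525 = 1.535/1.525 = 1.007 d.
L(t_c) = L₀ e^(−k_d t_c) = 54.3 × 0.6652 = 36.12 mg/L, and at the critical point k_a D_c = k_d L, so D_c = (0.405/1.93) × 36.12 = 7.580 mg/L.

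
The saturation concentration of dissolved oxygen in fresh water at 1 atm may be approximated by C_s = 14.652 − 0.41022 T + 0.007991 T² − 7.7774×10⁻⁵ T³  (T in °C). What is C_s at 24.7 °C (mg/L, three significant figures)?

C_s = 14.652 − 0.41022×24.7 + 0.007991×24.7² − 7.7774×10⁻⁵×24.7³ = 8.223 mg/L.

C_s ≈ 8.22 mg/L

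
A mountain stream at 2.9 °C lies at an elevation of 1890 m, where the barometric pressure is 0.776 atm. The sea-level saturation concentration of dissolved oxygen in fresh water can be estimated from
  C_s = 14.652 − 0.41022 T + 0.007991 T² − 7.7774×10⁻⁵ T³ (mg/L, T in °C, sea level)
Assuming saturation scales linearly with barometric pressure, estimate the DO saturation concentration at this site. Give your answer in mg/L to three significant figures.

C_s ≈ 10.5 mg/L

At sea level: C_s = 14.652 − 0.41022×2.9 + 0.007991×2.9² − 7.7774×10⁻⁵×2.9³ = 13.53 mg/L.
Pressure correction: C_s' = 13.53 × 0.776 = 10.50 mg/L.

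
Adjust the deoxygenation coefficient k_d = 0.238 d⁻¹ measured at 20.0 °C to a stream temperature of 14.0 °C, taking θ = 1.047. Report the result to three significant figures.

k_d ≈ 0.181 d⁻¹

k_d(T₂) = k_d(T₁) · θ^(T₂−T₁) = 0.238 × 1.047^(14.0−20.0)
= 0.238 × 1.047^-6.00 = 0.238 × 0.7591 = 0.1807 d⁻¹.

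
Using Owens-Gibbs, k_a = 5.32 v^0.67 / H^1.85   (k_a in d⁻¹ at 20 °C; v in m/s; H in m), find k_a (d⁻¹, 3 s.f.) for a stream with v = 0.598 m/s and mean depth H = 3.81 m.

k_a = 5.32 × 0.598^0.67 / 3.81^1.85 = 5.32 × 0.7086 / 11.88 = 0.3174 d⁻¹.

k_a ≈ 0.317 d⁻¹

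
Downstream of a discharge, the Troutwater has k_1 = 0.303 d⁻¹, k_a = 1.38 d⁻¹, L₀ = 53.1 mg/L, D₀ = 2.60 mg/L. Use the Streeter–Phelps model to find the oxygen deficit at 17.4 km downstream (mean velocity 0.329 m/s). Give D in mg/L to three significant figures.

Travel time t = x/v = 17.4 km / (0.329 m/s) = 17400 m / 0.329 m/s = 52890 s = 0.6121 d.
k_1 L₀/(k_a−k_1) = 0.303×53.1/(1.38−0.303) = 16.09/1.077 = 14.94 mg/L.
e^(−k_1 t) = e^(−0.303×0.6121) = 0.8307; e^(−k_a t) = e^(−1.38×0.6121) = 0.4297.
D = 14.94 × (0.8307 − 0.4297) + 2.60 × 0.4297 = 5.991 + 1.117 = 7.108 mg/L.

D ≈ 7.11 mg/L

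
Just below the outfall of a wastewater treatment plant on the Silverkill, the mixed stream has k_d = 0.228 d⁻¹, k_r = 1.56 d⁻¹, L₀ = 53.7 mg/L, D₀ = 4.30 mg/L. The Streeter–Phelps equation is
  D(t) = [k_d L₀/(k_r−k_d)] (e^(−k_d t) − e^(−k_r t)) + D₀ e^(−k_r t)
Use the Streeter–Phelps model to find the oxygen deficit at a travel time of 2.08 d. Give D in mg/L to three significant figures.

D ≈ 5.53 mg/L

k_d L₀/(k_r−k_d) = 0.228×53.7/(1.56−0.228) = 12.24/1.332 = 9.192 mg/L.
e^(−k_d t) = e^(−0.228×2.080) = 0.6224; e^(−k_r t) = e^(−1.56×2.080) = 0.03898.
D = 9.192 × (0.6224 − 0.03898) + 4.30 × 0.03898 = 5.362 + 0.1676 = 5.530 mg/L.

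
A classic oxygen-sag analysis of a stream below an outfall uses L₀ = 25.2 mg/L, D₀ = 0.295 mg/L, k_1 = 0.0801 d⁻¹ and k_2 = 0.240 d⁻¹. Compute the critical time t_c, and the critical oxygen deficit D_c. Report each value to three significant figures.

t_c ≈ 6.71 d; D_c ≈ 4.91 mg/L

With k_2/k_1 = 2.996 and 1 − D₀(k_2−k_1)/(k_1 L₀) = 0.9766,
t_c = ln(2.996 × 0.9766) / (0.240 − 0.0801) = ln(2.926) / 0.1599 = 1.074/0.1599 = 6.715 d.
D_c = (k_1/k_2) L₀ e^(−k_1 t_c) = (0.0801/0.240) × 25.2 × e^(−0.0801×6.715) = 0.3338 × 25.2 × 0.5840 = 4.912 mg/L.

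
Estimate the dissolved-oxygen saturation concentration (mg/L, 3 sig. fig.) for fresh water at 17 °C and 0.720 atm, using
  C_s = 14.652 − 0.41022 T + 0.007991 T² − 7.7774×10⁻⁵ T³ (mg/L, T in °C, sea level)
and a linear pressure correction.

At sea level: C_s = 14.652 − 0.41022×17 + 0.007991×17² − 7.7774×10⁻⁵×17³ = 9.606 mg/L.
Pressure correction: C_s' = 9.606 × 0.720 = 6.916 mg/L.

C_s ≈ 6.92 mg/L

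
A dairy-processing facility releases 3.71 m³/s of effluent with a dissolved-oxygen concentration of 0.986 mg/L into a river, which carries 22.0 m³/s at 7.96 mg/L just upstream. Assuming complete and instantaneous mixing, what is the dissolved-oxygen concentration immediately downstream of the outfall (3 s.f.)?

Flow-weighted mixing: C = (Q_r C_r + Q_w C_w)/(Q_r + Q_w)
= (22.0×7.96 + 3.71×0.986)/(22.0 + 3.71) = 178.8/25.71 = 6.954 mg/L.

6.95 mg/L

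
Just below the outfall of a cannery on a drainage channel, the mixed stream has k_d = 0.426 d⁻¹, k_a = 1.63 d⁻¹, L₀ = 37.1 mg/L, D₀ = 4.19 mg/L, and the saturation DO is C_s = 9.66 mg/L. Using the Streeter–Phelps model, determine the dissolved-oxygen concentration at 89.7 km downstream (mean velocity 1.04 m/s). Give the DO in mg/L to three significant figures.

Travel time t = x/v = 89.7 km / (1.04 m/s) = 89700 m / 1.04 m/s = 86250 s = 0.9983 d.
k_d L₀/(k_a−k_d) = 0.426×37.1/(1.63−0.426) = 15.80/1.204 = 13.13 mg/L.
e^(−k_d t) = e^(−0.426×0.9983) = 0.6536; e^(−k_a t) = e^(−1.63×0.9983) = 0.1965.
D = 13.13 × (0.6536 − 0.1965) + 4.19 × 0.1965 = 6.000 + 0.8233 = 6.824 mg/L.
DO = C_s − D = 9.66 − 6.824 = 2.836 mg/L.

DO ≈ 2.84 mg/L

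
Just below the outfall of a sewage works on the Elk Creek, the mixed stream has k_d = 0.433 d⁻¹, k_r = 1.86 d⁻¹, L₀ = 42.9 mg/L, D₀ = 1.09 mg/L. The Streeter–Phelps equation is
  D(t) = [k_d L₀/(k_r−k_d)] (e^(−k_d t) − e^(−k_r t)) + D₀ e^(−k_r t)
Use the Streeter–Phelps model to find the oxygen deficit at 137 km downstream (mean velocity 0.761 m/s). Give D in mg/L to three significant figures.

D ≈ 5.03 mg/L

Travel time t = x/v = 137 km / (0.761 m/s) = 137000 m / 0.761 m/s = 180000 s = 2.084 d.
k_d L₀/(k_r−k_d) = 0.433×42.9/(1.86−0.433) = 18.58/1.427 = 13.02 mg/L.
e^(−k_d t) = e^(−0.433×2.084) = 0.4057; e^(−k_r t) = e^(−1.86×2.084) = 0.02074.
D = 13.02 × (0.4057 − 0.02074) + 1.09 × 0.02074 = 5.011 + 0.02261 = 5.033 mg/L.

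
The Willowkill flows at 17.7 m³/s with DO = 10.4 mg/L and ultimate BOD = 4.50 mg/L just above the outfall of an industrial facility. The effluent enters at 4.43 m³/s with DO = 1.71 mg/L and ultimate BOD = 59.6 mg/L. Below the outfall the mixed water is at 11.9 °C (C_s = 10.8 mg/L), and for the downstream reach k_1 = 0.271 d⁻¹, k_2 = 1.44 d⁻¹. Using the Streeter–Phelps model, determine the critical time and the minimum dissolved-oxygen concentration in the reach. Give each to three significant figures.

t_c ≈ 0.657 d; minimum DO ≈ 8.35 mg/L

Mixed DO = (17.7×10.4 + 4.43×1.71)/(17.7+4.43) = 191.7/22.13 = 8.660 mg/L.
Mixed L₀ = (17.7×4.50 + 4.43×59.6)/(22.13) = 343.7/22.13 = 15.53 mg/L.
Initial deficit D₀ = C_s − DO₀ = 10.8 − 8.660 = 2.140 mg/L.
t_c = (1/1.169) ln[(1.44/0.271)(1 − 2.140×1.169/(0.271×15.53))] = 0.8554 × ln(2.156) = 0.6571 d.
D_c = (0.271/1.44) × 15.53 × e^(−0.271×0.6571) = 0.1882 × 15.53 × 0.8369 = 2.446 mg/L.
Minimum DO = 10.8 − 2.446 = 8.354 mg/L.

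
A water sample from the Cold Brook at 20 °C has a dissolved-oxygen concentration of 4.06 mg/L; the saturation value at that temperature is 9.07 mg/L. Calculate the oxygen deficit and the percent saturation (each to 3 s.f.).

D = C_s − C = 9.07 − 4.06 = 5.01 mg/L.
% saturation = 4.06/9.07 × 100 = 44.8 %.

D ≈ 5.01 mg/L; 44.8 % saturation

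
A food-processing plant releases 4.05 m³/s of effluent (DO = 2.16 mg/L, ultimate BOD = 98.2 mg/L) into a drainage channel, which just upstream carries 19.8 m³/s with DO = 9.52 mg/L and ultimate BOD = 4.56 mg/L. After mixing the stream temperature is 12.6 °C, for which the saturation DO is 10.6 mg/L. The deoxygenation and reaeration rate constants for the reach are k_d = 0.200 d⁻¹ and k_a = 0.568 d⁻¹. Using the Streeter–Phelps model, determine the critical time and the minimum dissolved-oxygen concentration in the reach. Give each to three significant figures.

Mixed DO = (19.8×9.52 + 4.05×2.16)/(19.8+4.05) = 197.2/23.85 = 8.270 mg/L.
Mixed L₀ = (19.8×4.56 + 4.05×98.2)/(23.85) = 488.0/23.85 = 20.46 mg/L.
Initial deficit D₀ = C_s − DO₀ = 10.6 − 8.270 = 2.330 mg/L.
t_c = (1/0.3680) ln[(0.568/0.200)(1 − 2.330×0.3680/(0.200×20.46))] = 2.717 × ln(2.245) = 2.198 d.
D_c = (0.200/0.568) × 20.46 × e^(−0.200×2.198) = 0.3521 × 20.46 × 0.6444 = 4.642 mg/L.
Minimum DO = 10.6 − 4.642 = 5.958 mg/L.

t_c ≈ 2.20 d; minimum DO ≈ 5.96 mg/L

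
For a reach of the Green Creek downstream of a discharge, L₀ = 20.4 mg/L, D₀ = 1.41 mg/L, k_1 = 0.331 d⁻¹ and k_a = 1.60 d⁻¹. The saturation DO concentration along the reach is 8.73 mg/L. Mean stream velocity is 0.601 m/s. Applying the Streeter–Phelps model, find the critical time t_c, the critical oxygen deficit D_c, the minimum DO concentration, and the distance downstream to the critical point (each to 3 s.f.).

t_c ≈ 0.999 d; D_c ≈ 3.03 mg/L; min DO ≈ 5.70 mg/L; x_c ≈ 51.9 km

With k_a/k_1 = 4.834 and 1 − D₀(k_a−k_1)/(k_1 L₀) = 0.7350,
t_c = ln(4.834 × 0.7350) / (1.60 − 0.331) = ln(3.553) / 1.269 = 1.268/1.269 = 0.9990 d.
L(t_c) = L₀ e^(−k_1 t_c) = 20.4 × 0.7184 = 14.66 mg/L, and at the critical point k_a D_c = k_1 L, so D_c = (0.331/1.60) × 14.66 = 3.032 mg/L.
Minimum DO = C_s − D_c = 8.73 − 3.032 = 5.698 mg/L.
x_c = v t_c = 0.601 m/s × 0.9990 d × 86400 s/d = 51880 m ≈ 51.9 km.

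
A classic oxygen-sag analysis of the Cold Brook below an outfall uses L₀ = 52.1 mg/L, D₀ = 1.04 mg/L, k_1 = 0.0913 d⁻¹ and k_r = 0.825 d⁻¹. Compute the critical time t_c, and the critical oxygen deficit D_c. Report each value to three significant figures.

t_c ≈ 2.76 d; D_c ≈ 4.48 mg/L

At the critical point dD/dt = 0, so k_1 L₀ e^(−k_1 t) = k_r D. Substituting D(t) from the Streeter–Phelps equation and solving for t gives
t_c = ln[(k_r/k_1)(1 − D₀(k_r−k_1)/(k_1 L₀))] / (k_r−k_1).
Here k_r−k_1 = 0.7337 d⁻¹ and 1 − D₀(k_r−k_1)/(k_1 L₀) = 1 − 1.04×0.7337/(0.0913×52.1) = 0.8396, so
t_c = ln(9.036 × 0.8396) / 0.7337 = 2.026 / 0.7337 = 2.762 d.
D_c = (k_1/k_r) L₀ e^(−k_1 t_c) = (0.0913/0.825) × 52.1 × e^(−0.0913×2.762) = 0.1107 × 52.1 × 0.7771 = 4.481 mg/L.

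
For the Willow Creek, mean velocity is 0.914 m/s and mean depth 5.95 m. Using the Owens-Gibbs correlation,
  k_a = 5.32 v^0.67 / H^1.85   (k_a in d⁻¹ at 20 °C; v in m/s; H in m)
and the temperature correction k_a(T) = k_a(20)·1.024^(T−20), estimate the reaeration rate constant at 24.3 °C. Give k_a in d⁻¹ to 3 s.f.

k_a(20) = 5.32 × 0.914^0.67 / 5.95^1.85 = 5.32 × 0.9415 / 27.09 = 0.1849 d⁻¹.
k_a(24.3) = 0.1849 × 1.024^(24.3−20) = 0.1849 × 1.107 = 0.2047 d⁻¹.

k_a ≈ 0.205 d⁻¹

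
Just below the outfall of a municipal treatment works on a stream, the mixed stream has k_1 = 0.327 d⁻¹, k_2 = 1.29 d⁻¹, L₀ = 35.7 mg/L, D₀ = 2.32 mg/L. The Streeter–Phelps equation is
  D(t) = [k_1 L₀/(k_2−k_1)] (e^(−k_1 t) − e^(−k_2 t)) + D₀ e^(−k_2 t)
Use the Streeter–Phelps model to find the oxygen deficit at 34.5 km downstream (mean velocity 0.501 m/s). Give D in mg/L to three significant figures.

D ≈ 5.84 mg/L

Travel time t = x/v = 34.5 km / (0.501 m/s) = 34500 m / 0.501 m/s = 68860 s = 0.7970 d.
k_1 L₀/(k_2−k_1) = 0.327×35.7/(1.29−0.327) = 11.67/0.9630 = 12.12 mg/L.
e^(−k_1 t) = e^(−0.327×0.7970) = 0.7706; e^(−k_2 t) = e^(−1.29×0.7970) = 0.3577.
D = 12.12 × (0.7706 − 0.3577) + 2.32 × 0.3577 = 5.005 + 0.8298 = 5.835 mg/L.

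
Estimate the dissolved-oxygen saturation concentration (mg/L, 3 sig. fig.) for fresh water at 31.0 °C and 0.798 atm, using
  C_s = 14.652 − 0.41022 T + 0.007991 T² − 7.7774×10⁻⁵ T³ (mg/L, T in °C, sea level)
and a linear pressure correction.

At sea level: C_s = 14.652 − 0.41022×31.0 + 0.007991×31.0² − 7.7774×10⁻⁵×31.0³ = 7.298 mg/L.
Pressure correction: C_s' = 7.298 × 0.798 = 5.823 mg/L.

C_s ≈ 5.82 mg/L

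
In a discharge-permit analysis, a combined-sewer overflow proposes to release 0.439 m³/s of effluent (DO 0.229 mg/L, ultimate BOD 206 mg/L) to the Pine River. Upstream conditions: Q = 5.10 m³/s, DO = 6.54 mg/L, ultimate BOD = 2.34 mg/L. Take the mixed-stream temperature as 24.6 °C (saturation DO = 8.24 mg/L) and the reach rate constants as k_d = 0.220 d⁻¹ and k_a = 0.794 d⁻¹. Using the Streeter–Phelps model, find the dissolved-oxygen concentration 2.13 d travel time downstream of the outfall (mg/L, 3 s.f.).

Mixed DO = (5.10×6.54 + 0.439×0.229)/(5.10+0.439) = 33.45/5.539 = 6.040 mg/L.
Mixed L₀ = (5.10×2.34 + 0.439×206)/(5.539) = 102.4/5.539 = 18.48 mg/L.
Initial deficit D₀ = C_s − DO₀ = 8.24 − 6.040 = 2.200 mg/L.
D(2.13) = [0.220×18.48/(0.794−0.220)](e^(−0.220×2.13) − e^(−0.794×2.13)) + 2.200 e^(−0.794×2.13)
= 7.083 × (0.6259 − 0.1843) + 2.200 × 0.1843 = 3.533 mg/L.
DO = 8.24 − 3.533 = 4.707 mg/L.

DO ≈ 4.71 mg/L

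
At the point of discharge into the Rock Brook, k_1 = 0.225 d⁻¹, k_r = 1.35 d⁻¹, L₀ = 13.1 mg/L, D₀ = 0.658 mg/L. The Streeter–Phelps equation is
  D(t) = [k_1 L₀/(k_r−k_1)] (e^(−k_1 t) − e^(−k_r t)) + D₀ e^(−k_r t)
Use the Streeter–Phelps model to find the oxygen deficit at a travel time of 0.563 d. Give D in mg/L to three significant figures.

D ≈ 1.39 mg/L

k_1 L₀/(k_r−k_1) = 0.225×13.1/(1.35−0.225) = 2.947/1.125 = 2.620 mg/L.
e^(−k_1 t) = e^(−0.225×0.5630) = 0.8810; e^(−k_r t) = e^(−1.35×0.5630) = 0.4676.
D = 2.620 × (0.8810 − 0.4676) + 0.658 × 0.4676 = 1.083 + 0.3077 = 1.391 mg/L.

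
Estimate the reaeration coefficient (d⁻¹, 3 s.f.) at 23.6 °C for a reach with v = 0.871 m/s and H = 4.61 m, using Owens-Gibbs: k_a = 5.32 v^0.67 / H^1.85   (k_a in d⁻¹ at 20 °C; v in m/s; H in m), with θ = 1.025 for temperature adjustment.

k_a(20) = 5.32 × 0.871^0.67 / 4.61^1.85 = 5.32 × 0.9116 / 16.90 = 0.2870 d⁻¹.
k_a(23.6) = 0.2870 × 1.025^(23.6−20) = 0.2870 × 1.093 = 0.3137 d⁻¹.

k_a ≈ 0.314 d⁻¹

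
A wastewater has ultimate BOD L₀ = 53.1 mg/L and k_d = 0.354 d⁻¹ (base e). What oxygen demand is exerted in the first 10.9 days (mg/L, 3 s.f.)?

y_t = L₀(1 − e^(−k_d t)) = 53.1 × (1 − e^(−0.354×10.9))
= 53.1 × (1 − 0.02110) = 53.1 × 0.9789 = 51.98 mg/L.

y ≈ 52.0 mg/L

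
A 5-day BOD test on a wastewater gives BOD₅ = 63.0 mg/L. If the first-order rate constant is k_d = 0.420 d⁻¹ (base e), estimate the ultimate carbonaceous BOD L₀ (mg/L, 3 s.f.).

BOD₅ = L₀(1 − e^(−5k_d)) ⇒ L₀ = BOD₅ / (1 − e^(−5×0.420))
= 63.0 / (1 − 0.1225) = 63.0 / 0.8775 = 71.79 mg/L.

L₀ ≈ 71.8 mg/L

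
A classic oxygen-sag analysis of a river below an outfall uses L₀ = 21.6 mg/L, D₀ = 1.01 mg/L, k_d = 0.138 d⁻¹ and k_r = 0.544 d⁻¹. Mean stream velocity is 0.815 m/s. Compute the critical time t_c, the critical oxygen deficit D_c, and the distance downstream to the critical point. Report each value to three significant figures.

t_c = [1/(k_r−k_d)] ln[(k_r/k_d)(1 − D₀(k_r−k_d)/(k_d L₀))]
= [1/(0.544−0.138)] ln[(0.544/0.138)(1 − 1.01×0.4060/(0.138×21.6))]
= (1/0.4060) ln[3.942 × 0.8624] = 2.463 × ln(3.400) = 2.463 × 1.224 = 3.014 d.
L(t_c) = L₀ e^(−k_d t_c) = 21.6 × 0.6597 = 14.25 mg/L, and at the critical point k_r D_c = k_d L, so D_c = (0.138/0.544) × 14.25 = 3.615 mg/L.
x_c = v t_c = 0.815 m/s × 3.014 d × 86400 s/d = 212200 m ≈ 212 km.

t_c ≈ 3.01 d; D_c ≈ 3.61 mg/L; x_c ≈ 212 km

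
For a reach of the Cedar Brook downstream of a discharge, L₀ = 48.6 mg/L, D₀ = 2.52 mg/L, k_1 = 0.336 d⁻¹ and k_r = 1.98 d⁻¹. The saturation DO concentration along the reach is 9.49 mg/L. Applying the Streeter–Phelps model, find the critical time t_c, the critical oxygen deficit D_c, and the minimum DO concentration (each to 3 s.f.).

With k_r/k_1 = 5.893 and 1 − D₀(k_r−k_1)/(k_1 L₀) = 0.7463,
t_c = ln(5.893 × 0.7463) / (1.98 − 0.336) = ln(4.398) / 1.644 = 1.481/1.644 = 0.9009 d.
D_c = (k_1/k_r) L₀ e^(−k_1 t_c) = (0.336/1.98) × 48.6 × e^(−0.336×0.9009) = 0.1697 × 48.6 × 0.7388 = 6.093 mg/L.
Minimum DO = C_s − D_c = 9.49 − 6.093 = 3.397 mg/L.

t_c ≈ 0.901 d; D_c ≈ 6.09 mg/L; min DO ≈ 3.40 mg/L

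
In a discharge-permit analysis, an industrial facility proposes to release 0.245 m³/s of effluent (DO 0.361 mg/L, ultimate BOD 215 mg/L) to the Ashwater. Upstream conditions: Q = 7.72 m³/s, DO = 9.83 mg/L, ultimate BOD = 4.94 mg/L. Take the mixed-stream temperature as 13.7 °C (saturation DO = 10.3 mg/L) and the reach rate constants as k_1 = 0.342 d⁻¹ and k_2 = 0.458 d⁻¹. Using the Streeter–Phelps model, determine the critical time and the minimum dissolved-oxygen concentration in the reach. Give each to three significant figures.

Mixed DO = (7.72×9.83 + 0.245×0.361)/(7.72+0.245) = 75.98/7.965 = 9.539 mg/L.
Mixed L₀ = (7.72×4.94 + 0.245×215)/(7.965) = 90.81/7.965 = 11.40 mg/L.
Initial deficit D₀ = C_s − DO₀ = 10.3 − 9.539 = 0.7613 mg/L.
t_c = (1/0.1160) ln[(0.458/0.342)(1 − 0.7613×0.1160/(0.342×11.40))] = 8.621 × ln(1.309) = 2.320 d.
D_c = (0.342/0.458) × 11.40 × e^(−0.342×2.320) = 0.7467 × 11.40 × 0.4522 = 3.850 mg/L.
Minimum DO = 10.3 − 3.850 = 6.450 mg/L.

t_c ≈ 2.32 d; minimum DO ≈ 6.45 mg/L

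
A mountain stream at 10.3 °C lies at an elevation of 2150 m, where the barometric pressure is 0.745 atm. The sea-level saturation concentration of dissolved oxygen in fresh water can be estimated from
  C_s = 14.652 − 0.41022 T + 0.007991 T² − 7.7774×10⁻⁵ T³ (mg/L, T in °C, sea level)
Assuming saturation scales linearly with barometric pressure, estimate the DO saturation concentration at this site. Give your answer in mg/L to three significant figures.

C_s ≈ 8.34 mg/L

At sea level: C_s = 14.652 − 0.41022×10.3 + 0.007991×10.3² − 7.7774×10⁻⁵×10.3³ = 11.19 mg/L.
Pressure correction: C_s' = 11.19 × 0.745 = 8.336 mg/L.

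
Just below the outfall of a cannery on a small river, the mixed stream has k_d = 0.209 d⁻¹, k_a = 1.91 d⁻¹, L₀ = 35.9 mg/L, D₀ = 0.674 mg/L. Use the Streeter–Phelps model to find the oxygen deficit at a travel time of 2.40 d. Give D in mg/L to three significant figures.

D ≈ 2.63 mg/L

k_d L₀/(k_a−k_d) = 0.209×35.9/(1.91−0.209) = 7.503/1.701 = 4.411 mg/L.
e^(−k_d t) = e^(−0.209×2.400) = 0.6056; e^(−k_a t) = e^(−1.91×2.400) = 0.01021.
D = 4.411 × (0.6056 − 0.01021) + 0.674 × 0.01021 = 2.626 + 0.006884 = 2.633 mg/L.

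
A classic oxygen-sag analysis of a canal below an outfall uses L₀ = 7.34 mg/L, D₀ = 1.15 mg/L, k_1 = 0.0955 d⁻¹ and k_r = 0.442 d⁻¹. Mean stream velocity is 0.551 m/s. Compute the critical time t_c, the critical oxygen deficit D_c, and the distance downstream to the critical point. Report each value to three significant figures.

With k_r/k_1 = 4.628 and 1 − D₀(k_r−k_1)/(k_1 L₀) = 0.4315,
t_c = ln(4.628 × 0.4315) / (0.442 − 0.0955) = ln(1.997) / 0.3465 = 0.6918/0.3465 = 1.996 d.
L(t_c) = L₀ e^(−k_1 t_c) = 7.34 × 0.8264 = 6.066 mg/L, and at the critical point k_r D_c = k_1 L, so D_c = (0.0955/0.442) × 6.066 = 1.311 mg/L.
x_c = v t_c = 0.551 m/s × 1.996 d × 86400 s/d = 95050 m ≈ 95.0 km.

t_c ≈ 2.00 d; D_c ≈ 1.31 mg/L; x_c ≈ 95.0 km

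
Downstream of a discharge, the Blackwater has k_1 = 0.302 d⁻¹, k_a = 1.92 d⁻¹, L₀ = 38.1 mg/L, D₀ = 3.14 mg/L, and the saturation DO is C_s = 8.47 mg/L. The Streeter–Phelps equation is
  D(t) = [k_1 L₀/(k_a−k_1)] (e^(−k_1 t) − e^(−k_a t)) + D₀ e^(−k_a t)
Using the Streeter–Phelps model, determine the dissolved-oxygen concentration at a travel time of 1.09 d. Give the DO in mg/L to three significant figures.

DO ≈ 3.84 mg/L

k_1 L₀/(k_a−k_1) = 0.302×38.1/(1.92−0.302) = 11.51/1.618 = 7.111 mg/L.
e^(−k_1 t) = e^(−0.302×1.090) = 0.7195; e^(−k_a t) = e^(−1.92×1.090) = 0.1233.
D = 7.111 × (0.7195 − 0.1233) + 3.14 × 0.1233 = 4.240 + 0.3873 = 4.627 mg/L.
DO = C_s − D = 8.47 − 4.627 = 3.843 mg/L.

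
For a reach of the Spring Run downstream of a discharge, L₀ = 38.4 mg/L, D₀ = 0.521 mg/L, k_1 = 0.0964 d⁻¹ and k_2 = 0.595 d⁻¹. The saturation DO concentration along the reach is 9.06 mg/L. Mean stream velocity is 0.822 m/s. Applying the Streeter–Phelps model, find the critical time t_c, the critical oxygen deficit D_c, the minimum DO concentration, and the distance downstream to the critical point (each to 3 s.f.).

t_c ≈ 3.50 d; D_c ≈ 4.44 mg/L; min DO ≈ 4.62 mg/L; x_c ≈ 249 km

At the critical point dD/dt = 0, so k_1 L₀ e^(−k_1 t) = k_2 D. Substituting D(t) from the Streeter–Phelps equation and solving for t gives
t_c = ln[(k_2/k_1)(1 − D₀(k_2−k_1)/(k_1 L₀))] / (k_2−k_1).
Here k_2−k_1 = 0.4986 d⁻¹ and 1 − D₀(k_2−k_1)/(k_1 L₀) = 1 − 0.521×0.4986/(0.0964×38.4) = 0.9298, so
t_c = ln(6.172 × 0.9298) / 0.4986 = 1.747 / 0.4986 = 3.504 d.
D_c = (k_1/k_2) L₀ e^(−k_1 t_c) = (0.0964/0.595) × 38.4 × e^(−0.0964×3.504) = 0.1620 × 38.4 × 0.7133 = 4.438 mg/L.
Minimum DO = C_s − D_c = 9.06 − 4.438 = 4.622 mg/L.
x_c = v t_c = 0.822 m/s × 3.504 d × 86400 s/d = 248900 m ≈ 249 km.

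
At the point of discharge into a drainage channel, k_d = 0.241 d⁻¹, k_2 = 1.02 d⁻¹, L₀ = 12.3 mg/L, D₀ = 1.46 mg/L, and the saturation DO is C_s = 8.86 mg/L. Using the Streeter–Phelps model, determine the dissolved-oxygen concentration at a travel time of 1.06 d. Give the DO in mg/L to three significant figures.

DO ≈ 6.71 mg/L

k_d L₀/(k_2−k_d) = 0.241×12.3/(1.02−0.241) = 2.964/0.7790 = 3.805 mg/L.
e^(−k_d t) = e^(−0.241×1.060) = 0.7746; e^(−k_2 t) = e^(−1.02×1.060) = 0.3392.
D = 3.805 × (0.7746 − 0.3392) + 1.46 × 0.3392 = 1.657 + 0.4952 = 2.152 mg/L.
DO = C_s − D = 8.86 − 2.152 = 6.708 mg/L.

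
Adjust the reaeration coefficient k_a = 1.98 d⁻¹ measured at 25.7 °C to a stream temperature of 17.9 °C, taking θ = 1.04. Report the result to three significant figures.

k_a(T₂) = k_a(T₁) · θ^(T₂−T₁) = 1.98 × 1.04^(17.9−25.7)
= 1.98 × 1.04^-7.80 = 1.98 × 0.7364 = 1.458 d⁻¹.

k_a ≈ 1.46 d⁻¹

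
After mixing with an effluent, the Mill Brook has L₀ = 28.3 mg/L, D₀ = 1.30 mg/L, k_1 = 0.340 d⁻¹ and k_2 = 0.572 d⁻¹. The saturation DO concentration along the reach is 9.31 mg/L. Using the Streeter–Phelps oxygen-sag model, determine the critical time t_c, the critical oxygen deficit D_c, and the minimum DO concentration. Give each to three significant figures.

With k_2/k_1 = 1.682 and 1 − D₀(k_2−k_1)/(k_1 L₀) = 0.9687,
t_c = ln(1.682 × 0.9687) / (0.572 − 0.340) = ln(1.630) / 0.2320 = 0.4883/0.2320 = 2.105 d.
L(t_c) = L₀ e^(−k_1 t_c) = 28.3 × 0.4889 = 13.83 mg/L, and at the critical point k_2 D_c = k_1 L, so D_c = (0.340/0.572) × 13.83 = 8.223 mg/L.
Minimum DO = C_s − D_c = 9.31 − 8.223 = 1.087 mg/L.

t_c ≈ 2.10 d; D_c ≈ 8.22 mg/L; min DO ≈ 1.09 mg/L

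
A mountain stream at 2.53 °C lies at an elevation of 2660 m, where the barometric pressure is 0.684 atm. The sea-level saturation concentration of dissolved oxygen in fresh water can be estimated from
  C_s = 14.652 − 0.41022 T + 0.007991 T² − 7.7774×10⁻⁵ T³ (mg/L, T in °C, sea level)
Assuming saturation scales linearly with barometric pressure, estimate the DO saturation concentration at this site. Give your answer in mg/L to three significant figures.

At sea level: C_s = 14.652 − 0.41022×2.53 + 0.007991×2.53² − 7.7774×10⁻⁵×2.53³ = 13.66 mg/L.
Pressure correction: C_s' = 13.66 × 0.684 = 9.346 mg/L.

C_s ≈ 9.35 mg/L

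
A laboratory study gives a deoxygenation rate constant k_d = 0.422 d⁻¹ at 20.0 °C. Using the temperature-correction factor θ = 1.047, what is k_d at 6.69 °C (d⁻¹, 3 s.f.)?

k_d ≈ 0.229 d⁻¹

k_d(T₂) = k_d(T₁) · θ^(T₂−T₁) = 0.422 × 1.047^(6.69−20.0)
= 0.422 × 1.047^-13.3 = 0.422 × 0.5426 = 0.2290 d⁻¹.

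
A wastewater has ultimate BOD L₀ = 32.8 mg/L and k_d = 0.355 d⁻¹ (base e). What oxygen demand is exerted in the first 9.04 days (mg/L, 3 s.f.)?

y ≈ 31.5 mg/L

y_t = L₀(1 − e^(−k_d t)) = 32.8 × (1 − e^(−0.355×9.04))
= 32.8 × (1 − 0.04039) = 32.8 × 0.9596 = 31.48 mg/L.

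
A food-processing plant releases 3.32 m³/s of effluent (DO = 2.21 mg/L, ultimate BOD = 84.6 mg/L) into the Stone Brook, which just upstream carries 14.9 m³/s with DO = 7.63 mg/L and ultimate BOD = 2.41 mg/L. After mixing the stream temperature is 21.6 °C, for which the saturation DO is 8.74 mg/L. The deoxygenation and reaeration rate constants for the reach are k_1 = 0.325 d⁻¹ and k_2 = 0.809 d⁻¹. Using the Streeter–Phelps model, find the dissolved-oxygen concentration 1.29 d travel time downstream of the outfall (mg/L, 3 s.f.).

Mixed DO = (14.9×7.63 + 3.32×2.21)/(14.9+3.32) = 121.0/18.22 = 6.642 mg/L.
Mixed L₀ = (14.9×2.41 + 3.32×84.6)/(18.22) = 316.8/18.22 = 17.39 mg/L.
Initial deficit D₀ = C_s − DO₀ = 8.74 − 6.642 = 2.098 mg/L.
D(1.29) = [0.325×17.39/(0.809−0.325)](e^(−0.325×1.29) − e^(−0.809×1.29)) + 2.098 e^(−0.809×1.29)
= 11.67 × (0.6575 − 0.3522) + 2.098 × 0.3522 = 4.304 mg/L.
DO = 8.74 − 4.304 = 4.436 mg/L.

DO ≈ 4.44 mg/L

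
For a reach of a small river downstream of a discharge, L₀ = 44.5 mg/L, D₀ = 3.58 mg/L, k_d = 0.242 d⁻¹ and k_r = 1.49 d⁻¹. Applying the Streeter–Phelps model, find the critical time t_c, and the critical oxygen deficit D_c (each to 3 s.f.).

At the critical point dD/dt = 0, so k_d L₀ e^(−k_d t) = k_r D. Substituting D(t) from the Streeter–Phelps equation and solving for t gives
t_c = ln[(k_r/k_d)(1 − D₀(k_r−k_d)/(k_d L₀))] / (k_r−k_d).
Here k_r−k_d = 1.248 d⁻¹ and 1 − D₀(k_r−k_d)/(k_d L₀) = 1 − 3.58×1.248/(0.242×44.5) = 0.5851, so
t_c = ln(6.157 × 0.5851) / 1.248 = 1.282 / 1.248 = 1.027 d.
L(t_c) = L₀ e^(−k_d t_c) = 44.5 × 0.7799 = 34.71 mg/L, and at the critical point k_r D_c = k_d L, so D_c = (0.242/1.49) × 34.71 = 5.637 mg/L.

t_c ≈ 1.03 d; D_c ≈ 5.64 mg/L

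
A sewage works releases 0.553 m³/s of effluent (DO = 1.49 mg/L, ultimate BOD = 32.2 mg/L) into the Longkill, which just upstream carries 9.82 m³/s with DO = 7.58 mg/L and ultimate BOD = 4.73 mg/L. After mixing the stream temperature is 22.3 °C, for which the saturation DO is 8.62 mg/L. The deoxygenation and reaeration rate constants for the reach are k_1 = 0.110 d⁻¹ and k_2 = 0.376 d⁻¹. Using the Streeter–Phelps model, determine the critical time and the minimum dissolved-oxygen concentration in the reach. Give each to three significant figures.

Mixed DO = (9.82×7.58 + 0.553×1.49)/(9.82+0.553) = 75.26/10.37 = 7.255 mg/L.
Mixed L₀ = (9.82×4.73 + 0.553×32.2)/(10.37) = 64.26/10.37 = 6.194 mg/L.
Initial deficit D₀ = C_s − DO₀ = 8.62 − 7.255 = 1.365 mg/L.
t_c = (1/0.2660) ln[(0.376/0.110)(1 − 1.365×0.2660/(0.110×6.194))] = 3.759 × ln(1.597) = 1.760 d.
D_c = (0.110/0.376) × 6.194 × e^(−0.110×1.760) = 0.2926 × 6.194 × 0.8240 = 1.493 mg/L.
Minimum DO = 8.62 − 1.493 = 7.127 mg/L.

t_c ≈ 1.76 d; minimum DO ≈ 7.13 mg/L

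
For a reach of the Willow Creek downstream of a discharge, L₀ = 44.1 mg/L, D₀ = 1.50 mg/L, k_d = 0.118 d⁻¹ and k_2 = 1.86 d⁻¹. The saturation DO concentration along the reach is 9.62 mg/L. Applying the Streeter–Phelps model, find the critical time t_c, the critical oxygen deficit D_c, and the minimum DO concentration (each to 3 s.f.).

t_c ≈ 1.18 d; D_c ≈ 2.43 mg/L; min DO ≈ 7.19 mg/L

With k_2/k_d = 15.76 and 1 − D₀(k_2−k_d)/(k_d L₀) = 0.4979,
t_c = ln(15.76 × 0.4979) / (1.86 − 0.118) = ln(7.848) / 1.742 = 2.060/1.742 = 1.183 d.
L(t_c) = L₀ e^(−k_d t_c) = 44.1 × 0.8697 = 38.36 mg/L, and at the critical point k_2 D_c = k_d L, so D_c = (0.118/1.86) × 38.36 = 2.433 mg/L.
Minimum DO = C_s − D_c = 9.62 − 2.433 = 7.187 mg/L.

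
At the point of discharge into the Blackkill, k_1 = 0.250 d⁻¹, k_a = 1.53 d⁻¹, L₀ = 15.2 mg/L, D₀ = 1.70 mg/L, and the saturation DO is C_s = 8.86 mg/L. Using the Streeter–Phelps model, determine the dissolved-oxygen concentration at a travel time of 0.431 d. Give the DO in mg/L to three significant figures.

k_1 L₀/(k_a−k_1) = 0.250×15.2/(1.53−0.250) = 3.800/1.280 = 2.969 mg/L.
e^(−k_1 t) = e^(−0.250×0.4310) = 0.8979; e^(−k_a t) = e^(−1.53×0.4310) = 0.5171.
D = 2.969 × (0.8979 − 0.5171) + 1.70 × 0.5171 = 1.130 + 0.8791 = 2.009 mg/L.
DO = C_s − D = 8.86 − 2.009 = 6.851 mg/L.

DO ≈ 6.85 mg/L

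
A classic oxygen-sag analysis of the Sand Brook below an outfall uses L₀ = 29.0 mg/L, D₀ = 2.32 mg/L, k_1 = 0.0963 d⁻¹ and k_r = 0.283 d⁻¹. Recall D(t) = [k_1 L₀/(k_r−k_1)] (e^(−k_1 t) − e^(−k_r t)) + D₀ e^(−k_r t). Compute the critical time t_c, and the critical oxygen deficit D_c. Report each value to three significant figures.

With k_r/k_1 = 2.939 and 1 − D₀(k_r−k_1)/(k_1 L₀) = 0.8449,
t_c = ln(2.939 × 0.8449) / (0.283 − 0.0963) = ln(2.483) / 0.1867 = 0.9094/0.1867 = 4.871 d.
D_c = (k_1/k_r) L₀ e^(−k_1 t_c) = (0.0963/0.283) × 29.0 × e^(−0.0963×4.871) = 0.3403 × 29.0 × 0.6256 = 6.173 mg/L.

t_c ≈ 4.87 d; D_c ≈ 6.17 mg/L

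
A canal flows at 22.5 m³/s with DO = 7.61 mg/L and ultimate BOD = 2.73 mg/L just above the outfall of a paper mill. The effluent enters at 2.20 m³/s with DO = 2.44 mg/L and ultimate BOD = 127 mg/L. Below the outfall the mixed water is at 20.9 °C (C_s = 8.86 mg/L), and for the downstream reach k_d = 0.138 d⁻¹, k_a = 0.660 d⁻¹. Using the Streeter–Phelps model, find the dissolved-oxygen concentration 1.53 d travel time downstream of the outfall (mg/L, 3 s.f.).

Mixed DO = (22.5×7.61 + 2.20×2.44)/(22.5+2.20) = 176.6/24.70 = 7.150 mg/L.
Mixed L₀ = (22.5×2.73 + 2.20×127)/(24.70) = 340.8/24.70 = 13.80 mg/L.
Initial deficit D₀ = C_s − DO₀ = 8.86 − 7.150 = 1.710 mg/L.
D(1.53) = [0.138×13.80/(0.660−0.138)](e^(−0.138×1.53) − e^(−0.660×1.53)) + 1.710 e^(−0.660×1.53)
= 3.648 × (0.8097 − 0.3643) + 1.710 × 0.3643 = 2.248 mg/L.
DO = 8.86 − 2.248 = 6.612 mg/L.

DO ≈ 6.61 mg/L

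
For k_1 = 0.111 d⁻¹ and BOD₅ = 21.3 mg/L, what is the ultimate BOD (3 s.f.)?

BOD₅ = L₀(1 − e^(−5k_1)) ⇒ L₀ = BOD₅ / (1 − e^(−5×0.111))
= 21.3 / (1 − 0.5741) = 21.3 / 0.4259 = 50.01 mg/L.

L₀ ≈ 50.0 mg/L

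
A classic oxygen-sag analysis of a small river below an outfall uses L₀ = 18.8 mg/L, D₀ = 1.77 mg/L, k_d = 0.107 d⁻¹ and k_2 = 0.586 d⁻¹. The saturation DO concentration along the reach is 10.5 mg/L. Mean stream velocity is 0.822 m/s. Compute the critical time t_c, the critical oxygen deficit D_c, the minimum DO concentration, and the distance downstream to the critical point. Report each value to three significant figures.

At the critical point dD/dt = 0, so k_d L₀ e^(−k_d t) = k_2 D. Substituting D(t) from the Streeter–Phelps equation and solving for t gives
t_c = ln[(k_2/k_d)(1 − D₀(k_2−k_d)/(k_d L₀))] / (k_2−k_d).
Here k_2−k_d = 0.4790 d⁻¹ and 1 − D₀(k_2−k_d)/(k_d L₀) = 1 − 1.77×0.4790/(0.107×18.8) = 0.5785, so
t_c = ln(5.477 × 0.5785) / 0.4790 = 1.153 / 0.4790 = 2.408 d.
L(t_c) = L₀ e^(−k_d t_c) = 18.8 × 0.7729 = 14.53 mg/L, and at the critical point k_2 D_c = k_d L, so D_c = (0.107/0.586) × 14.53 = 2.653 mg/L.
Minimum DO = C_s − D_c = 10.5 − 2.653 = 7.847 mg/L.
x_c = v t_c = 0.822 m/s × 2.408 d × 86400 s/d = 171000 m ≈ 171 km.

t_c ≈ 2.41 d; D_c ≈ 2.65 mg/L; min DO ≈ 7.85 mg/L; x_c ≈ 171 km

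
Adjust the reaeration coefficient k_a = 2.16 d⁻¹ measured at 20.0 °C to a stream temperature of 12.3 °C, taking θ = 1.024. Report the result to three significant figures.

k_a(T₂) = k_a(T₁) · θ^(T₂−T₁) = 2.16 × 1.024^(12.3−20.0)
= 2.16 × 1.024^-7.70 = 2.16 × 0.8331 = 1.799 d⁻¹.

k_a ≈ 1.80 d⁻¹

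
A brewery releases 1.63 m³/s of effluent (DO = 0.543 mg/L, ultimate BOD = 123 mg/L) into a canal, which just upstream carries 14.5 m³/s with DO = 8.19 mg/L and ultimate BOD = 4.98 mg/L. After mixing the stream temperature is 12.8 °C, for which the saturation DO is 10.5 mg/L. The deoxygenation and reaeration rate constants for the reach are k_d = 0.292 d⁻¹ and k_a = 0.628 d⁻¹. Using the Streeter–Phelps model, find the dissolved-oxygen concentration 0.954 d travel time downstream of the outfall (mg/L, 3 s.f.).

Mixed DO = (14.5×8.19 + 1.63×0.543)/(14.5+1.63) = 119.6/16.13 = 7.417 mg/L.
Mixed L₀ = (14.5×4.98 + 1.63×123)/(16.13) = 272.7/16.13 = 16.91 mg/L.
Initial deficit D₀ = C_s − DO₀ = 10.5 − 7.417 = 3.083 mg/L.
D(0.954) = [0.292×16.91/(0.628−0.292)](e^(−0.292×0.954) − e^(−0.628×0.954)) + 3.083 e^(−0.628×0.954)
= 14.69 × (0.7569 − 0.5493) + 3.083 × 0.5493 = 4.743 mg/L.
DO = 10.5 − 4.743 = 5.757 mg/L.

DO ≈ 5.76 mg/L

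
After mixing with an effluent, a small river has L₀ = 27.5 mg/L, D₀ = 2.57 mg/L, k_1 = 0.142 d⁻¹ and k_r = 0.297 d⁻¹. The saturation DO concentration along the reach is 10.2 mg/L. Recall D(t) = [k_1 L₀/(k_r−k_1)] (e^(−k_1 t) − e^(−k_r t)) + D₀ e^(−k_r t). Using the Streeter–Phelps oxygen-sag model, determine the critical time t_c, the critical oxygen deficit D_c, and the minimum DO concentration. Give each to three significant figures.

t_c ≈ 4.07 d; D_c ≈ 7.38 mg/L; min DO ≈ 2.82 mg/L

With k_r/k_1 = 2.092 and 1 − D₀(k_r−k_1)/(k_1 L₀) = 0.8980,
t_c = ln(2.092 × 0.8980) / (0.297 − 0.142) = ln(1.878) / 0.1550 = 0.6303/0.1550 = 4.067 d.
D_c = (k_1/k_r) L₀ e^(−k_1 t_c) = (0.142/0.297) × 27.5 × e^(−0.142×4.067) = 0.4781 × 27.5 × 0.5613 = 7.380 mg/L.
Minimum DO = C_s − D_c = 10.2 − 7.380 = 2.820 mg/L.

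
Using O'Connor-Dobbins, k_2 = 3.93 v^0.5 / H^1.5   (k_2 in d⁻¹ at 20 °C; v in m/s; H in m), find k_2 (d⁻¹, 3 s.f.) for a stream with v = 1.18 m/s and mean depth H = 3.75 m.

k_2 ≈ 0.588 d⁻¹

k_2 = 3.93 × 1.18^0.5 / 3.75^1.5 = 3.93 × 1.086 / 7.262 = 0.5879 d⁻¹.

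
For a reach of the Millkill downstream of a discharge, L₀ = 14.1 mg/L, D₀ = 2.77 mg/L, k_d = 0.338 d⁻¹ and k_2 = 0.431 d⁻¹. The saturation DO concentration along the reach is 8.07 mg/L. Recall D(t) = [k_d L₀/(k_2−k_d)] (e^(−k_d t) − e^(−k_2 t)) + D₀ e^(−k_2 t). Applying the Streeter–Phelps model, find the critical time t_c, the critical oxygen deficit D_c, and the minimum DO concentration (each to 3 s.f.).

t_c = [1/(k_2−k_d)] ln[(k_2/k_d)(1 − D₀(k_2−k_d)/(k_d L₀))]
= [1/(0.431−0.338)] ln[(0.431/0.338)(1 − 2.77×0.09300/(0.338×14.1))]
= (1/0.09300) ln[1.275 × 0.9459] = 10.75 × ln(1.206) = 10.75 × 0.1875 = 2.016 d.
L(t_c) = L₀ e^(−k_d t_c) = 14.1 × 0.5059 = 7.133 mg/L, and at the critical point k_2 D_c = k_d L, so D_c = (0.338/0.431) × 7.133 = 5.594 mg/L.
Minimum DO = C_s − D_c = 8.07 − 5.594 = 2.476 mg/L.

t_c ≈ 2.02 d; D_c ≈ 5.59 mg/L; min DO ≈ 2.48 mg/L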